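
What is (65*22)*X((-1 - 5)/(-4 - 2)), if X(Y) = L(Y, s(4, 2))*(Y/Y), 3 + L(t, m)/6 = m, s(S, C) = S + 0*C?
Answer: 8580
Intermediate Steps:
s(S, C) = S (s(S, C) = S + 0 = S)
L(t, m) = -18 + 6*m
X(Y) = 6 (X(Y) = (-18 + 6*4)*(Y/Y) = (-18 + 24)*1 = 6*1 = 6)
(65*22)*X((-1 - 5)/(-4 - 2)) = (65*22)*6 = 1430*6 = 8580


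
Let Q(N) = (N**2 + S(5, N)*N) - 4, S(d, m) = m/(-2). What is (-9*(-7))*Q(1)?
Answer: -441/2 ≈ -220.50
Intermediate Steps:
S(d, m) = -m/2 (S(d, m) = m*(-1/2) = -m/2)
Q(N) = -4 + N**2/2 (Q(N) = (N**2 + (-N/2)*N) - 4 = (N**2 - N**2/2) - 4 = N**2/2 - 4 = -4 + N**2/2)
(-9*(-7))*Q(1) = (-9*(-7))*(-4 + (1/2)*1**2) = 63*(-4 + (1/2)*1) = 63*(-4 + 1/2) = 63*(-7/2) = -441/2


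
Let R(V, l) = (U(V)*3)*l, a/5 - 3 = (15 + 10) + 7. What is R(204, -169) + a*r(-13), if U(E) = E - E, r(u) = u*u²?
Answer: -384475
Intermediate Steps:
a = 175 (a = 15 + 5*((15 + 10) + 7) = 15 + 5*(25 + 7) = 15 + 5*32 = 15 + 160 = 175)
r(u) = u³
U(E) = 0
R(V, l) = 0 (R(V, l) = (0*3)*l = 0*l = 0)
R(204, -169) + a*r(-13) = 0 + 175*(-13)³ = 0 + 175*(-2197) = 0 - 384475 = -384475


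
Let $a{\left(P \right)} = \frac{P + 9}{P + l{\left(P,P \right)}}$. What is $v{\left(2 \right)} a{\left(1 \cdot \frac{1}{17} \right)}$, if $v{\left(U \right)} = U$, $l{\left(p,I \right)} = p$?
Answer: $154$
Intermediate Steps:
$a{\left(P \right)} = \frac{9 + P}{2 P}$ ($a{\left(P \right)} = \frac{P + 9}{P + P} = \frac{9 + P}{2 P}$)
$v{\left(2 \right)} a{\left(1 \cdot \frac{1}{17} \right)} = 2 \frac{9 + 1 \cdot \frac{1}{17}}{2 \cdot 1 \cdot \frac{1}{17}} = 2 \frac{\frac{1}{\frac{1}{17}} \left(9 + \frac{1}{17}\right)}{2} = 2 \cdot \frac{1}{2} \cdot 17 \cdot \frac{154}{17} = 2 \cdot 77 = 154$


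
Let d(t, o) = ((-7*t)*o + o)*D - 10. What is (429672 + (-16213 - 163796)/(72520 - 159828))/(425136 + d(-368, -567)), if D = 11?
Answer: -37513982985/1366162668884 ≈ -0.027459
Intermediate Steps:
d(t, o) = -10 + 11*o - 77*o*t (d(t, o) = ((-7*t)*o + o)*11 - 10 = (-7*o*t + o)*11 - 10 = (o - 7*o*t)*11 - 10 = (11*o - 77*o*t) - 10 = -10 + 11*o - 77*o*t)
(429672 + (-16213 - 163796)/(72520 - 159828))/(425136 + d(-368, -567)) = (429672 + (-16213 - 163796)/(72520 - 159828))/(425136 + (-10 + 11*(-567) - 77*(-567)*(-368))) = (429672 - 180009/(-87308))/(425136 + (-10 - 6237 - 16066512)) = (429672 - 180009*(-1/87308))/(425136 - 16072759) = (429672 + 180009/87308)/(-15647623) = (37513982985/87308)*(-1/15647623) = -37513982985/1366162668884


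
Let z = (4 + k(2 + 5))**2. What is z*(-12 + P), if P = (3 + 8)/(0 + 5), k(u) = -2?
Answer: -196/5 ≈ -39.200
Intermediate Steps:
z = 4 (z = (4 - 2)**2 = 2**2 = 4)
P = 11/5 ≈ 2.2000
z*(-12 + P) = 4*(-12 + 11/5) = 4*(-49/5) = -196/5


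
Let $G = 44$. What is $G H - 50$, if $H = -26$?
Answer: $-1194$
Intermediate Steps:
$G H - 50 = 44 \left(-26\right) - 50 = -1144 - 50 = -1194$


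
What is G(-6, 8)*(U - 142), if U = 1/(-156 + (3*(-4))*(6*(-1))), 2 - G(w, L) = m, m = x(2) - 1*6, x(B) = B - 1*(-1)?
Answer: -59645/84 ≈ -710.06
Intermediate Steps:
x(B) = 1 + B (x(B) = B + 1 = 1 + B)
m = -3 (m = (1 + 2) - 1*6 = 3 - 6 = -3)
G(w, L) = 5 (G(w, L) = 2 - 1*(-3) = 2 + 3 = 5)
U = -1/84 (U = 1/(-156 - 12*(-6)) = 1/(-156 + 72) = 1/(-84) = -1/84 ≈ -0.011905)
G(-6, 8)*(U - 142) = 5*(-1/84 - 142) = 5*(-11929/84) = -59645/84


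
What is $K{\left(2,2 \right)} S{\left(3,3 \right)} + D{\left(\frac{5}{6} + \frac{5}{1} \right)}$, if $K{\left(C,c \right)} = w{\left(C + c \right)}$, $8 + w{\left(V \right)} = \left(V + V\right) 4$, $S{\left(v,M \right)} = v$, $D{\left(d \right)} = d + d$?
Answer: $\frac{251}{3} \approx 83.667$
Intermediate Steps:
$D{\left(d \right)} = 2 d$
$w{\left(V \right)} = -8 + 8 V$ ($w{\left(V \right)} = -8 + \left(V + V\right) 4 = -8 + 2 V 4 = -8 + 8 V$)
$K{\left(C,c \right)} = -8 + 8 C + 8 c$ ($K{\left(C,c \right)} = -8 + 8 \left(C + c\right) = -8 + \left(8 C + 8 c\right) = -8 + 8 C + 8 c$)
$K{\left(2,2 \right)} S{\left(3,3 \right)} + D{\left(\frac{5}{6} + \frac{5}{1} \right)} = \left(-8 + 8 \cdot 2 + 8 \cdot 2\right) 3 + 2 \left(\frac{5}{6} + \frac{5}{1}\right) = \left(-8 + 16 + 16\right) 3 + 2 \left(5 \cdot \frac{1}{6} + 5 \cdot 1\right) = 24 \cdot 3 + 2 \left(\frac{5}{6} + 5\right) = 72 + 2 \cdot \frac{35}{6} = 72 + \frac{35}{3} = \frac{251}{3}$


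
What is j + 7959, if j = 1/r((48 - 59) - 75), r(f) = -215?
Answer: 1711184/215 ≈ 7959.0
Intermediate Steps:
j = -1/215 (j = 1/(-215) = -1/215 ≈ -0.0046512)
j + 7959 = -1/215 + 7959 = 1711184/215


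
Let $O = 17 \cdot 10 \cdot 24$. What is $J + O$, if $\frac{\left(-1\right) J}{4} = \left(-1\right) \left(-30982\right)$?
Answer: $-119848$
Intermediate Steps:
$J = -123928$ ($J = - 4 \left(\left(-1\right) \left(-30982\right)\right) = \left(-4\right) 30982 = -123928$)
$O = 4080$ ($O = 170 \cdot 24 = 4080$)
$J + O = -123928 + 4080 = -119848$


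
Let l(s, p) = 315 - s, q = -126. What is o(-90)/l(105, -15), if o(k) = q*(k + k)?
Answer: 108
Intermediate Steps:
o(k) = -252*k (o(k) = -126*(k + k) = -252*k)
o(-90)/l(105, -15) = (-252*(-90))/(315 - 1*105) = 22680/(315 - 105) = 22680/210 = 22680*(1/210) = 108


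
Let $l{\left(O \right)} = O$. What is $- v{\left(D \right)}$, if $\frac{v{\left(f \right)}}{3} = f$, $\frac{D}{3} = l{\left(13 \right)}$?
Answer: $-117$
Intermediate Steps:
$D = 39$ ($D = 3 \cdot 13 = 39$)
$v{\left(f \right)} = 3 f$
$- v{\left(D \right)} = - 3 \cdot 39 = \left(-1\right) 117 = -117$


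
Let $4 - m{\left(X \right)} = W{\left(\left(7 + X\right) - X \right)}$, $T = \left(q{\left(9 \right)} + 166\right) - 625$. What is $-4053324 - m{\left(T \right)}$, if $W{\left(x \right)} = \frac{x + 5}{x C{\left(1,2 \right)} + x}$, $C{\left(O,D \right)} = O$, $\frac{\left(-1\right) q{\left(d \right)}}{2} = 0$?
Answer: $- \frac{28373290}{7} \approx -4.0533 \cdot 10^{6}$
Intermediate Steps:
$q{\left(d \right)} = 0$ ($q{\left(d \right)} = \left(-2\right) 0 = 0$)
$T = -459$ ($T = \left(0 + 166\right) - 625 = 166 - 625 = -459$)
$W{\left(x \right)} = \frac{5 + x}{2 x}$ ($W{\left(x \right)} = \frac{x + 5}{x 1 + x} = \frac{5 + x}{x + x} = \frac{5 + x}{2 x}$)
$m{\left(X \right)} = \frac{22}{7}$ ($m{\left(X \right)} = 4 - \frac{5 + \left(\left(7 + X\right) - X\right)}{2 \left(\left(7 + X\right) - X\right)} = 4 - \frac{5 + 7}{2 \cdot 7} = 4 - \frac{1}{2} \cdot \frac{1}{7} \cdot 12 = 4 - \frac{6}{7} = \frac{22}{7}$)
$-4053324 - m{\left(T \right)} = -4053324 - \frac{22}{7} = - \frac{28373290}{7}$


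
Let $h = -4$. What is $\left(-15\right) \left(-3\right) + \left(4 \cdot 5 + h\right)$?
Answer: $61$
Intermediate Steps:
$\left(-15\right) \left(-3\right) + \left(4 \cdot 5 + h\right) = \left(-15\right) \left(-3\right) + \left(4 \cdot 5 - 4\right) = 45 + \left(20 - 4\right) = 45 + 16 = 61$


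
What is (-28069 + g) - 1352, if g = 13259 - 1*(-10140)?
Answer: -6022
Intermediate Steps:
g = 23399 (g = 13259 + 10140 = 23399)
(-28069 + g) - 1352 = (-28069 + 23399) - 1352 = -4670 - 1352 = -6022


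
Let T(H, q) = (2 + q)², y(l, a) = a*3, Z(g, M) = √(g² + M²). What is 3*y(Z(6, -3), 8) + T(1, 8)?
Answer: 172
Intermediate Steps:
Z(g, M) = √(M² + g²)
y(l, a) = 3*a
3*y(Z(6, -3), 8) + T(1, 8) = 3*(3*8) + (2 + 8)² = 3*24 + 10² = 72 + 100 = 172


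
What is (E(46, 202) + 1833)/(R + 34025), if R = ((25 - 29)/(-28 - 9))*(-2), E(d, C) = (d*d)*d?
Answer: 3669253/1258917 ≈ 2.9146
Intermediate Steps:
E(d, C) = d³ (E(d, C) = d²*d = d³)
R = -8/37 (R = -4/(-37)*(-2) = -4*(-1/37)*(-2) = (4/37)*(-2) = -8/37 ≈ -0.21622)
(E(46, 202) + 1833)/(R + 34025) = (46³ + 1833)/(-8/37 + 34025) = (97336 + 1833)/(1258917/37) = 99169*(37/1258917) = 3669253/1258917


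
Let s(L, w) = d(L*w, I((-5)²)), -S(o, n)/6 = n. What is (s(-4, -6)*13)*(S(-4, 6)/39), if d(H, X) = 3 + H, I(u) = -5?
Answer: -324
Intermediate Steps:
S(o, n) = -6*n
s(L, w) = 3 + L*w
(s(-4, -6)*13)*(S(-4, 6)/39) = ((3 - 4*(-6))*13)*(-6*6/39) = ((3 + 24)*13)*(-36*1/39) = (27*13)*(-12/13) = 351*(-12/13) = -324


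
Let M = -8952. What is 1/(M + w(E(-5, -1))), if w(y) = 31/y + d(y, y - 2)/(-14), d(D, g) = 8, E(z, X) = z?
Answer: -35/313557 ≈ -0.00011162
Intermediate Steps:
w(y) = -4/7 + 31/y (w(y) = 31/y + 8/(-14) = 31/y + 8*(-1/14) = 31/y - 4/7 = -4/7 + 31/y)
1/(M + w(E(-5, -1))) = 1/(-8952 + (-4/7 + 31/(-5))) = 1/(-8952 + (-4/7 + 31*(-⅕))) = 1/(-8952 + (-4/7 - 31/5)) = 1/(-8952 - 237/35) = 1/(-313557/35) = -35/313557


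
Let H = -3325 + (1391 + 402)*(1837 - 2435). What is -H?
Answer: 1075539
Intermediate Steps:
H = -1075539 (H = -3325 + 1793*(-598) = -3325 - 1072214 = -1075539)
-H = -1*(-1075539) = 1075539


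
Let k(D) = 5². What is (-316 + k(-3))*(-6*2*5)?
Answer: 17460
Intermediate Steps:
k(D) = 25
(-316 + k(-3))*(-6*2*5) = (-316 + 25)*(-6*2*5) = -(-3492)*5 = -291*(-60) = 17460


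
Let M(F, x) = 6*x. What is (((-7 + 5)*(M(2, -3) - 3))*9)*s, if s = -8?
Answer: -3024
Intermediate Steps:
(((-7 + 5)*(M(2, -3) - 3))*9)*s = (((-7 + 5)*(6*(-3) - 3))*9)*(-8) = (-2*(-18 - 3)*9)*(-8) = (-2*(-21)*9)*(-8) = (42*9)*(-8) = 378*(-8) = -3024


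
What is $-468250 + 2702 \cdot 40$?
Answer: $-360170$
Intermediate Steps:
$-468250 + 2702 \cdot 40 = -468250 + 108080 = -360170$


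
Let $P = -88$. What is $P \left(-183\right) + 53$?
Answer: $16157$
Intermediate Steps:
$P \left(-183\right) + 53 = \left(-88\right) \left(-183\right) + 53 = 16104 + 53 = 16157$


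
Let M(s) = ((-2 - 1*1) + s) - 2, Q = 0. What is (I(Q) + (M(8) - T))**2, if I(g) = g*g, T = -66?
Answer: 4761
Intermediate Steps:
M(s) = -5 + s (M(s) = ((-2 - 1) + s) - 2 = (-3 + s) - 2 = -5 + s)
I(g) = g**2
(I(Q) + (M(8) - T))**2 = (0**2 + ((-5 + 8) - 1*(-66)))**2 = (0 + (3 + 66))**2 = (0 + 69)**2 = 69**2 = 4761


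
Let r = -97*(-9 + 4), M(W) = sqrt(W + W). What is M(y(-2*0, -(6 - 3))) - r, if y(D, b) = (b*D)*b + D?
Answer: -485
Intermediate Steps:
y(D, b) = D + D*b**2 (y(D, b) = (D*b)*b + D = D*b**2 + D = D + D*b**2)
M(W) = sqrt(2)*sqrt(W) (M(W) = sqrt(2*W) = sqrt(2)*sqrt(W))
r = 485 (r = -97*(-5) = 485)
M(y(-2*0, -(6 - 3))) - r = sqrt(2)*sqrt((-2*0)*(1 + (-(6 - 3))**2)) - 1*485 = sqrt(2)*sqrt(0*(1 + (-1*3)**2)) - 485 = sqrt(2)*sqrt(0*(1 + (-3)**2)) - 485 = sqrt(2)*sqrt(0*(1 + 9)) - 485 = sqrt(2)*sqrt(0*10) - 485 = sqrt(2)*sqrt(0) - 485 = sqrt(2)*0 - 485 = 0 - 485 = -485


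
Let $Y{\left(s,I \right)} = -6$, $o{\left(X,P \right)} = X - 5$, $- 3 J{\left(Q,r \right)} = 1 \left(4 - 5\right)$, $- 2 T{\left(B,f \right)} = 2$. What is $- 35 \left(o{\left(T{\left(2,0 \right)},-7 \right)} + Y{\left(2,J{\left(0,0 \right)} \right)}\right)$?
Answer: $420$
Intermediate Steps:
$T{\left(B,f \right)} = -1$ ($T{\left(B,f \right)} = \left(- \frac{1}{2}\right) 2 = -1$)
$J{\left(Q,r \right)} = \frac{1}{3}$ ($J{\left(Q,r \right)} = - \frac{1 \left(4 - 5\right)}{3} = - \frac{1 \left(-1\right)}{3} = \left(- \frac{1}{3}\right) \left(-1\right) = \frac{1}{3}$)
$o{\left(X,P \right)} = -5 + X$
$- 35 \left(o{\left(T{\left(2,0 \right)},-7 \right)} + Y{\left(2,J{\left(0,0 \right)} \right)}\right) = - 35 \left(\left(-5 - 1\right) - 6\right) = - 35 \left(-6 - 6\right) = \left(-35\right) \left(-12\right) = 420$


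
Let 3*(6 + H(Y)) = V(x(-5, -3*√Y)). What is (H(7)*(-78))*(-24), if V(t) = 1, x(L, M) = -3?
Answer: -10608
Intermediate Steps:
H(Y) = -17/3 (H(Y) = -6 + (⅓)*1 = -6 + ⅓ = -17/3)
(H(7)*(-78))*(-24) = -17/3*(-78)*(-24) = 442*(-24) = -10608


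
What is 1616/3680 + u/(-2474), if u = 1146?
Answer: -6853/284510 ≈ -0.024087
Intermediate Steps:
1616/3680 + u/(-2474) = 1616/3680 + 1146/(-2474) = 1616*(1/3680) + 1146*(-1/2474) = 101/230 - 573/1237 = -6853/284510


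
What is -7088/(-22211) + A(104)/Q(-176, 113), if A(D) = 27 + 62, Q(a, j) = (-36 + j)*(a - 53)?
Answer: 2510325/7992787 ≈ 0.31407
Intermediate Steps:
Q(a, j) = (-53 + a)*(-36 + j) (Q(a, j) = (-36 + j)*(-53 + a) = (-53 + a)*(-36 + j))
A(D) = 89
-7088/(-22211) + A(104)/Q(-176, 113) = -7088/(-22211) + 89/(1908 - 53*113 - 36*(-176) - 176*113) = -7088*(-1/22211) + 89/(1908 - 5989 + 6336 - 19888) = 7088/22211 + 89/(-17633) = 7088/22211 + 89*(-1/17633) = 7088/22211 - 89/17633 = 2510325/7992787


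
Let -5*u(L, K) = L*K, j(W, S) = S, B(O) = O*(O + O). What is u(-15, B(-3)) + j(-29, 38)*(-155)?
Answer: -5836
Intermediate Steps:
B(O) = 2*O² (B(O) = O*(2*O) = 2*O²)
u(L, K) = -K*L/5 (u(L, K) = -L*K/5 = -K*L/5)
u(-15, B(-3)) + j(-29, 38)*(-155) = -⅕*2*(-3)²*(-15) + 38*(-155) = -⅕*2*9*(-15) - 5890 = -⅕*18*(-15) - 5890 = 54 - 5890 = -5836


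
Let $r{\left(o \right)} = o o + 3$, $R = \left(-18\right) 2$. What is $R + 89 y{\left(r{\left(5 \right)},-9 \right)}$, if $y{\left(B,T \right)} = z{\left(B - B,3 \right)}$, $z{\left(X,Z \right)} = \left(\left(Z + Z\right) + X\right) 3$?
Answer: $1566$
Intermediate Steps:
$R = -36$
$r{\left(o \right)} = 3 + o^{2}$ ($r{\left(o \right)} = o^{2} + 3 = 3 + o^{2}$)
$z{\left(X,Z \right)} = 3 X + 6 Z$ ($z{\left(X,Z \right)} = \left(2 Z + X\right) 3 = \left(X + 2 Z\right) 3 = 3 X + 6 Z$)
$y{\left(B,T \right)} = 18$ ($y{\left(B,T \right)} = 3 \left(B - B\right) + 6 \cdot 3 = 3 \cdot 0 + 18 = 0 + 18 = 18$)
$R + 89 y{\left(r{\left(5 \right)},-9 \right)} = -36 + 89 \cdot 18 = -36 + 1602 = 1566$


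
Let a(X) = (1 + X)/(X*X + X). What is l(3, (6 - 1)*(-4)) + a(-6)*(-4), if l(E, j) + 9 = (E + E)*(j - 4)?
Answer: -457/3 ≈ -152.33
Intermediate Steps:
l(E, j) = -9 + 2*E*(-4 + j) (l(E, j) = -9 + (E + E)*(j - 4) = -9 + (2*E)*(-4 + j) = -9 + 2*E*(-4 + j))
a(X) = (1 + X)/(X + X**2) (a(X) = (1 + X)/(X**2 + X) = (1 + X)/(X + X**2))
l(3, (6 - 1)*(-4)) + a(-6)*(-4) = (-9 - 8*3 + 2*3*((6 - 1)*(-4))) - 4/(-6) = (-9 - 24 + 2*3*(5*(-4))) - 1/6*(-4) = (-9 - 24 + 2*3*(-20)) + 2/3 = (-9 - 24 - 120) + 2/3 = -153 + 2/3 = -457/3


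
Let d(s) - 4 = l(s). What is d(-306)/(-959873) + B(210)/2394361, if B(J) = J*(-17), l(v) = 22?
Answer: -3488999996/2298282476153 ≈ -0.0015181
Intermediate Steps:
d(s) = 26 (d(s) = 4 + 22 = 26)
B(J) = -17*J
d(-306)/(-959873) + B(210)/2394361 = 26/(-959873) - 17*210/2394361 = 26*(-1/959873) - 3570*1/2394361 = -26/959873 - 3570/2394361 = -3488999996/2298282476153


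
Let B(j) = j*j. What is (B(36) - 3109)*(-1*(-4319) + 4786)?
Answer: -16507365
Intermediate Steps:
B(j) = j²
(B(36) - 3109)*(-1*(-4319) + 4786) = (36² - 3109)*(-1*(-4319) + 4786) = (1296 - 3109)*(4319 + 4786) = -1813*9105 = -16507365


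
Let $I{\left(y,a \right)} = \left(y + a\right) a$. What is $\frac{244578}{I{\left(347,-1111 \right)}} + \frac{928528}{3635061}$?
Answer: $\frac{838597114885}{1542727158522} \approx 0.54358$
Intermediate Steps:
$I{\left(y,a \right)} = a \left(a + y\right)$ ($I{\left(y,a \right)} = \left(a + y\right) a = a \left(a + y\right)$)
$\frac{244578}{I{\left(347,-1111 \right)}} + \frac{928528}{3635061} = \frac{244578}{\left(-1111\right) \left(-1111 + 347\right)} + \frac{928528}{3635061} = \frac{244578}{\left(-1111\right) \left(-764\right)} + 928528 \cdot \frac{1}{3635061} = \frac{244578}{848804} + \frac{928528}{3635061} = 244578 \cdot \frac{1}{848804} + \frac{928528}{3635061} = \frac{122289}{424402} + \frac{928528}{3635061} = \frac{838597114885}{1542727158522}$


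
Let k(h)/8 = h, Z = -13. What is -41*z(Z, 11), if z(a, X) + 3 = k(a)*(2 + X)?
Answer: 55555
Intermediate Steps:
k(h) = 8*h
z(a, X) = -3 + 8*a*(2 + X) (z(a, X) = -3 + (8*a)*(2 + X) = -3 + 8*a*(2 + X))
-41*z(Z, 11) = -41*(-3 + 16*(-13) + 8*11*(-13)) = -41*(-3 - 208 - 1144) = -41*(-1355) = 55555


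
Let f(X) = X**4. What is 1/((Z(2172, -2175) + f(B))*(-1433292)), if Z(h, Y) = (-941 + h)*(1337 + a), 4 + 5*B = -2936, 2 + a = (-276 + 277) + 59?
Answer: -1/171336629773361052 ≈ -5.8365e-18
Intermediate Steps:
a = 58 (a = -2 + ((-276 + 277) + 59) = -2 + (1 + 59) = -2 + 60 = 58)
B = -588 (B = -4/5 + (1/5)*(-2936) = -4/5 - 2936/5 = -588)
Z(h, Y) = -1312695 + 1395*h (Z(h, Y) = (-941 + h)*(1337 + 58) = (-941 + h)*1395 = -1312695 + 1395*h)
1/((Z(2172, -2175) + f(B))*(-1433292)) = 1/(((-1312695 + 1395*2172) + (-588)**4)*(-1433292)) = -1/1433292/((-1312695 + 3029940) + 119538913536) = -1/1433292/(1717245 + 119538913536) = -1/1433292/119540630781 = (1/119540630781)*(-1/1433292) = -1/171336629773361052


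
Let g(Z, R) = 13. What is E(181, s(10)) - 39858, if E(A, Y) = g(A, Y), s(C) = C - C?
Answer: -39845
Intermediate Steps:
s(C) = 0
E(A, Y) = 13
E(181, s(10)) - 39858 = 13 - 39858 = -39845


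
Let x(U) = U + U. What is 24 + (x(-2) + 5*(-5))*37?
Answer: -1049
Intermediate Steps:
x(U) = 2*U
24 + (x(-2) + 5*(-5))*37 = 24 + (2*(-2) + 5*(-5))*37 = 24 + (-4 - 25)*37 = 24 - 29*37 = 24 - 1073 = -1049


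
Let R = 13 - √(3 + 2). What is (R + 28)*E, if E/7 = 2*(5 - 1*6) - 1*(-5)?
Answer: 861 - 21*√5 ≈ 814.04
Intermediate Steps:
E = 21 (E = 7*(2*(5 - 1*6) - 1*(-5)) = 7*(2*(5 - 6) + 5) = 7*(2*(-1) + 5) = 7*(-2 + 5) = 7*3 = 21)
R = 13 - √5 ≈ 10.764
(R + 28)*E = ((13 - √5) + 28)*21 = (41 - √5)*21 = 861 - 21*√5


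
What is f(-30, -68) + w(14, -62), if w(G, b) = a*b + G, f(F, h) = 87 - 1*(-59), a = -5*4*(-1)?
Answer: -1080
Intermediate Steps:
a = 20 (a = -20*(-1) = 20)
f(F, h) = 146 (f(F, h) = 87 + 59 = 146)
w(G, b) = G + 20*b (w(G, b) = 20*b + G = G + 20*b)
f(-30, -68) + w(14, -62) = 146 + (14 + 20*(-62)) = 146 + (14 - 1240) = 146 - 1226 = -1080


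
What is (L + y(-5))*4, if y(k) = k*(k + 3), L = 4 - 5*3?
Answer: -4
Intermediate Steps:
L = -11 (L = 4 - 15 = -11)
y(k) = k*(3 + k)
(L + y(-5))*4 = (-11 - 5*(3 - 5))*4 = (-11 - 5*(-2))*4 = (-11 + 10)*4 = -1*4 = -4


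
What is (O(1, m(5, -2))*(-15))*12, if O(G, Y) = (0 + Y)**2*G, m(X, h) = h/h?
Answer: -180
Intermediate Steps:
m(X, h) = 1
O(G, Y) = G*Y**2 (O(G, Y) = Y**2*G = G*Y**2)
(O(1, m(5, -2))*(-15))*12 = ((1*1**2)*(-15))*12 = ((1*1)*(-15))*12 = (1*(-15))*12 = -15*12 = -180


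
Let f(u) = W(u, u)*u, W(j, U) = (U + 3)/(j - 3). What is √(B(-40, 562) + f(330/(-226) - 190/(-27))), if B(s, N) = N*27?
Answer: √242816957927044986/3997827 ≈ 123.26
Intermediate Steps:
B(s, N) = 27*N
W(j, U) = (3 + U)/(-3 + j)
f(u) = u*(3 + u)/(-3 + u) (f(u) = ((3 + u)/(-3 + u))*u = u*(3 + u)/(-3 + u))
√(B(-40, 562) + f(330/(-226) - 190/(-27))) = √(27*562 + (330/(-226) - 190/(-27))*(3 + (330/(-226) - 190/(-27)))/(-3 + (330/(-226) - 190/(-27)))) = √(15174 + (330*(-1/226) - 190*(-1/27))*(3 + (330*(-1/226) - 190*(-1/27)))/(-3 + (330*(-1/226) - 190*(-1/27)))) = √(15174 + (-165/113 + 190/27)*(3 + (-165/113 + 190/27))/(-3 + (-165/113 + 190/27))) = √(15174 + 17015*(3 + 17015/3051)/(3051*(-3 + 17015/3051))) = √(15174 + (17015/3051)*(26168/3051)/(7862/3051)) = √(15174 + (17015/3051)*(3051/7862)*(26168/3051)) = √(15174 + 222624260/11993481) = √(182211704954/11993481) = √242816957927044986/3997827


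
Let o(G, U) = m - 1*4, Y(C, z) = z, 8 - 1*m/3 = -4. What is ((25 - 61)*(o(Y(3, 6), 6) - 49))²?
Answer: 374544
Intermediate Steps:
m = 36 (m = 24 - 3*(-4) = 24 + 12 = 36)
o(G, U) = 32 (o(G, U) = 36 - 1*4 = 36 - 4 = 32)
((25 - 61)*(o(Y(3, 6), 6) - 49))² = ((25 - 61)*(32 - 49))² = (-36*(-17))² = 612² = 374544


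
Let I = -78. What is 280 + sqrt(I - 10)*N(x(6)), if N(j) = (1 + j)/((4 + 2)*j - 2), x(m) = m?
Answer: 280 + 7*I*sqrt(22)/17 ≈ 280.0 + 1.9313*I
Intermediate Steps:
N(j) = (1 + j)/(-2 + 6*j) (N(j) = (1 + j)/(6*j - 2) = (1 + j)/(-2 + 6*j))
280 + sqrt(I - 10)*N(x(6)) = 280 + sqrt(-78 - 10)*((1 + 6)/(2*(-1 + 3*6))) = 280 + sqrt(-88)*((1/2)*7/(-1 + 18)) = 280 + (2*I*sqrt(22))*((1/2)*7/17) = 280 + (2*I*sqrt(22))*((1/2)*(1/17)*7) = 280 + (2*I*sqrt(22))*(7/34) = 280 + 7*I*sqrt(22)/17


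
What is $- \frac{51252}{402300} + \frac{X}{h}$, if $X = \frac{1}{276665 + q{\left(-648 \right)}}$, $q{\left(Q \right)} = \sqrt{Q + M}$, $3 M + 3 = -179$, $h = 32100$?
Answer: $\frac{- 1827988 \sqrt{6378} + 1517220898719 i}{14348700 \left(\sqrt{6378} - 829995 i\right)} \approx -0.1274 - 1.4211 \cdot 10^{-14} i$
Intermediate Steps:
$M = - \frac{182}{3}$ ($M = -1 + \frac{1}{3} \left(-179\right) = -1 - \frac{179}{3} = - \frac{182}{3} \approx -60.667$)
$q{\left(Q \right)} = \sqrt{- \frac{182}{3} + Q}$ ($q{\left(Q \right)} = \sqrt{Q - \frac{182}{3}} = \sqrt{- \frac{182}{3} + Q}$)
$X = \frac{1}{276665 + \frac{i \sqrt{6378}}{3}}$ ($X = \frac{1}{276665 + \frac{\sqrt{-546 + 9 \left(-648\right)}}{3}} = \frac{1}{276665 + \frac{\sqrt{-546 - 5832}}{3}} = \frac{1}{276665 + \frac{\sqrt{-6378}}{3}} = \frac{1}{276665 + \frac{i \sqrt{6378}}{3}} \approx 3.6145 \cdot 10^{-6} - 3.5 \cdot 10^{-10} i$)
$- \frac{51252}{402300} + \frac{X}{h} = - \frac{51252}{402300} + \frac{\frac{829995}{229630568801} - \frac{i \sqrt{6378}}{229630568801}}{32100} = \left(-51252\right) \frac{1}{402300} + \left(\frac{829995}{229630568801} - \frac{i \sqrt{6378}}{229630568801}\right) \frac{1}{32100} = - \frac{4271}{33525} + \left(\frac{55333}{491409417234140} - \frac{i \sqrt{6378}}{7371141258512100}\right) = - \frac{419761923830394623}{3294900142554908700} - \frac{i \sqrt{6378}}{7371141258512100}$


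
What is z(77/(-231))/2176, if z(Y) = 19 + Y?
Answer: 7/816 ≈ 0.0085784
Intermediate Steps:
z(77/(-231))/2176 = (19 + 77/(-231))/2176 = (19 + 77*(-1/231))*(1/2176) = (19 - ⅓)*(1/2176) = (56/3)*(1/2176) = 7/816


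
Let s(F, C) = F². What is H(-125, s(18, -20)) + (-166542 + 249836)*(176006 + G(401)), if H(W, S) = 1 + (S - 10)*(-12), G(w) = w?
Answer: 14693640891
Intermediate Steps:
H(W, S) = 121 - 12*S (H(W, S) = 1 + (-10 + S)*(-12) = 1 + (120 - 12*S) = 121 - 12*S)
H(-125, s(18, -20)) + (-166542 + 249836)*(176006 + G(401)) = (121 - 12*18²) + (-166542 + 249836)*(176006 + 401) = (121 - 12*324) + 83294*176407 = (121 - 3888) + 14693644658 = -3767 + 14693644658 = 14693640891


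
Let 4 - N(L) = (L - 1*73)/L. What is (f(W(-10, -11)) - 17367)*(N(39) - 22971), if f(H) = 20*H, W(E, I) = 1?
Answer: 15537343613/39 ≈ 3.9839e+8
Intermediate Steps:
N(L) = 4 - (-73 + L)/L (N(L) = 4 - (L - 1*73)/L = 4 - (L - 73)/L = 4 - (-73 + L)/L)
(f(W(-10, -11)) - 17367)*(N(39) - 22971) = (20*1 - 17367)*((3 + 73/39) - 22971) = (20 - 17367)*((3 + 73*(1/39)) - 22971) = -17347*((3 + 73/39) - 22971) = -17347*(190/39 - 22971) = -17347*(-895679/39) = 15537343613/39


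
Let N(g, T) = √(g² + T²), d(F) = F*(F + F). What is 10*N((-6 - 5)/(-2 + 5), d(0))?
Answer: 110/3 ≈ 36.667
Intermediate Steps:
d(F) = 2*F² (d(F) = F*(2*F) = 2*F²)
N(g, T) = √(T² + g²)
10*N((-6 - 5)/(-2 + 5), d(0)) = 10*√((2*0²)² + ((-6 - 5)/(-2 + 5))²) = 10*√((2*0)² + (-11/3)²) = 10*√(0² + (-11*⅓)²) = 10*√(0 + (-11/3)²) = 10*√(0 + 121/9) = 10*√(121/9) = 10*(11/3) = 110/3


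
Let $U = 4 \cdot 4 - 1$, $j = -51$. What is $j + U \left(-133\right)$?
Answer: $-2046$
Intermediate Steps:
$U = 15$ ($U = 16 - 1 = 15$)
$j + U \left(-133\right) = -51 + 15 \left(-133\right) = -51 - 1995 = -2046$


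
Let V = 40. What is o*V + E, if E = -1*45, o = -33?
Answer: -1365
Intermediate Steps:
E = -45
o*V + E = -33*40 - 45 = -1320 - 45 = -1365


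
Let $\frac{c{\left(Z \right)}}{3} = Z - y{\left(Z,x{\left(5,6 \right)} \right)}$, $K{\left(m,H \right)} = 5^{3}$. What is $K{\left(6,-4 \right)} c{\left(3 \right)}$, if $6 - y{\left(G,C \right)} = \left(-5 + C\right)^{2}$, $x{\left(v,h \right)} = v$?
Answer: $-1125$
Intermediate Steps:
$y{\left(G,C \right)} = 6 - \left(-5 + C\right)^{2}$
$K{\left(m,H \right)} = 125$
$c{\left(Z \right)} = -18 + 3 Z$ ($c{\left(Z \right)} = 3 \left(Z - \left(6 - \left(-5 + 5\right)^{2}\right)\right) = 3 \left(Z - \left(6 - 0^{2}\right)\right) = 3 \left(Z - \left(6 - 0\right)\right) = 3 \left(Z - \left(6 + 0\right)\right) = 3 \left(Z - 6\right) = 3 \left(-6 + Z\right) = -18 + 3 Z$)
$K{\left(6,-4 \right)} c{\left(3 \right)} = 125 \left(-18 + 3 \cdot 3\right) = 125 \left(-18 + 9\right) = 125 \left(-9\right) = -1125$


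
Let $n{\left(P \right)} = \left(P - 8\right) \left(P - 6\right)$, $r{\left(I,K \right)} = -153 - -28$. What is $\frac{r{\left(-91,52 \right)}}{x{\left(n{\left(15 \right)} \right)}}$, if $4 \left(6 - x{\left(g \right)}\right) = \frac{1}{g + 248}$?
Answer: $- \frac{155500}{7463} \approx -20.836$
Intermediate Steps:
$r{\left(I,K \right)} = -125$ ($r{\left(I,K \right)} = -153 + 28 = -125$)
$n{\left(P \right)} = \left(-8 + P\right) \left(-6 + P\right)$
$x{\left(g \right)} = 6 - \frac{1}{4 \left(248 + g\right)}$ ($x{\left(g \right)} = 6 - \frac{1}{4 \left(g + 248\right)} = 6 - \frac{1}{4 \left(248 + g\right)}$)
$\frac{r{\left(-91,52 \right)}}{x{\left(n{\left(15 \right)} \right)}} = - \frac{125}{\frac{1}{4} \frac{1}{248 + \left(48 + 15^{2} - 210\right)} \left(5951 + 24 \left(48 + 15^{2} - 210\right)\right)} = - \frac{125}{\frac{1}{4} \frac{1}{248 + \left(48 + 225 - 210\right)} \left(5951 + 24 \left(48 + 225 - 210\right)\right)} = - \frac{125}{\frac{1}{4} \frac{1}{248 + 63} \left(5951 + 24 \cdot 63\right)} = - \frac{125}{\frac{1}{4} \cdot \frac{1}{311} \left(5951 + 1512\right)} = - \frac{125}{\frac{1}{4} \cdot \frac{1}{311} \cdot 7463} = - \frac{125}{\frac{7463}{1244}} = \left(-125\right) \frac{1244}{7463} = - \frac{155500}{7463}$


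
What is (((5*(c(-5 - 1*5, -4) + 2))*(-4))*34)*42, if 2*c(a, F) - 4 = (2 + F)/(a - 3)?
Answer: -1513680/13 ≈ -1.1644e+5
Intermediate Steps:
c(a, F) = 2 + (2 + F)/(2*(-3 + a)) (c(a, F) = 2 + ((2 + F)/(a - 3))/2 = 2 + ((2 + F)/(-3 + a))/2 = 2 + (2 + F)/(2*(-3 + a)))
(((5*(c(-5 - 1*5, -4) + 2))*(-4))*34)*42 = (((5*((-10 - 4 + 4*(-5 - 1*5))/(2*(-3 + (-5 - 1*5))) + 2))*(-4))*34)*42 = (((5*((-10 - 4 + 4*(-5 - 5))/(2*(-3 + (-5 - 5))) + 2))*(-4))*34)*42 = (((5*((-10 - 4 + 4*(-10))/(2*(-3 - 10)) + 2))*(-4))*34)*42 = (((5*((½)*(-10 - 4 - 40)/(-13) + 2))*(-4))*34)*42 = (((5*((½)*(-1/13)*(-54) + 2))*(-4))*34)*42 = (((5*(27/13 + 2))*(-4))*34)*42 = (((5*(53/13))*(-4))*34)*42 = (((265/13)*(-4))*34)*42 = -1060/13*34*42 = -36040/13*42 = -1513680/13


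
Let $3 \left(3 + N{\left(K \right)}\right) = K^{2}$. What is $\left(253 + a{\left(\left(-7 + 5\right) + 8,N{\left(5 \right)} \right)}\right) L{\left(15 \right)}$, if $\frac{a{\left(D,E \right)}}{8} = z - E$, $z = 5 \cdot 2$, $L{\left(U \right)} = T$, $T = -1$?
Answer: $- \frac{871}{3} \approx -290.33$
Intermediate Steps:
$N{\left(K \right)} = -3 + \frac{K^{2}}{3}$
$L{\left(U \right)} = -1$
$z = 10$
$a{\left(D,E \right)} = 80 - 8 E$ ($a{\left(D,E \right)} = 8 \left(10 - E\right) = 80 - 8 E$)
$\left(253 + a{\left(\left(-7 + 5\right) + 8,N{\left(5 \right)} \right)}\right) L{\left(15 \right)} = \left(253 + \left(80 - 8 \left(-3 + \frac{5^{2}}{3}\right)\right)\right) \left(-1\right) = \left(253 + \left(80 - 8 \left(-3 + \frac{1}{3} \cdot 25\right)\right)\right) \left(-1\right) = \left(253 + \left(80 - 8 \left(-3 + \frac{25}{3}\right)\right)\right) \left(-1\right) = \left(253 + \left(80 - \frac{128}{3}\right)\right) \left(-1\right) = \left(253 + \frac{112}{3}\right) \left(-1\right) = \frac{871}{3} \left(-1\right) = - \frac{871}{3}$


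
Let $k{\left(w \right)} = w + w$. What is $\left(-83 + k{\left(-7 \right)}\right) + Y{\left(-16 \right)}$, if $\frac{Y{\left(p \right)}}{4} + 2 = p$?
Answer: $-169$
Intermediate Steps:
$k{\left(w \right)} = 2 w$
$Y{\left(p \right)} = -8 + 4 p$
$\left(-83 + k{\left(-7 \right)}\right) + Y{\left(-16 \right)} = \left(-83 + 2 \left(-7\right)\right) + \left(-8 + 4 \left(-16\right)\right) = \left(-83 - 14\right) - 72 = -97 - 72 = -169$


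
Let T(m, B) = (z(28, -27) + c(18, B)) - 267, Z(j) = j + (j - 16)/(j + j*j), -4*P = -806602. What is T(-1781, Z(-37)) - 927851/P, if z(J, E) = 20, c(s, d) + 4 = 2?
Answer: -102277651/403301 ≈ -253.60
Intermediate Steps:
c(s, d) = -2 (c(s, d) = -4 + 2 = -2)
P = 403301/2 (P = -¼*(-806602) = 403301/2 ≈ 2.0165e+5)
Z(j) = j + (-16 + j)/(j + j²)
T(m, B) = -249 (T(m, B) = (20 - 2) - 267 = 18 - 267 = -249)
T(-1781, Z(-37)) - 927851/P = -249 - 927851/403301/2 = -249 - 927851*2/403301 = -249 - 1855702/403301 = -102277651/403301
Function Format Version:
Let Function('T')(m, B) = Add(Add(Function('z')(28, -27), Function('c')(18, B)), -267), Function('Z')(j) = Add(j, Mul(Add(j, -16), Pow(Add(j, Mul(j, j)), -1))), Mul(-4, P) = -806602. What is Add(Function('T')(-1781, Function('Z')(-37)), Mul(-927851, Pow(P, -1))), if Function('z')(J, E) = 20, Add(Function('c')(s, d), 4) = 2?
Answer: Rational(-102277651, 403301) ≈ -253.60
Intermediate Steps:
Function('c')(s, d) = -2 (Function('c')(s, d) = Add(-4, 2) = -2)
P = Rational(403301, 2) (P = Mul(Rational(-1, 4), -806602) = Rational(403301, 2) ≈ 2.0165e+5)
Function('Z')(j) = Add(j, Mul(Pow(Add(j, Pow(j, 2)), -1), Add(-16, j))) (Function('Z')(j) = Add(j, Mul(Add(-16, j), Pow(Add(j, Pow(j, 2)), -1))) = Add(j, Mul(Pow(Add(j, Pow(j, 2)), -1), Add(-16, j))))
Function('T')(m, B) = -249 (Function('T')(m, B) = Add(Add(20, -2), -267) = Add(18, -267) = -249)
Add(Function('T')(-1781, Function('Z')(-37)), Mul(-927851, Pow(P, -1))) = Add(-249, Mul(-927851, Pow(Rational(403301, 2), -1))) = Add(-249, Mul(-927851, Rational(2, 403301))) = Add(-249, Rational(-1855702, 403301)) = Rational(-102277651, 403301)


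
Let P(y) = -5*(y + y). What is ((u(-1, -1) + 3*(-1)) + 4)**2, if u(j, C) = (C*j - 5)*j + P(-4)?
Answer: 2025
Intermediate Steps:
P(y) = -10*y
u(j, C) = 40 + j*(-5 + C*j) (u(j, C) = (C*j - 5)*j - 10*(-4) = (-5 + C*j)*j + 40 = j*(-5 + C*j) + 40 = 40 + j*(-5 + C*j))
((u(-1, -1) + 3*(-1)) + 4)**2 = (((40 - 5*(-1) - 1*(-1)**2) + 3*(-1)) + 4)**2 = (((40 + 5 - 1*1) - 3) + 4)**2 = (((40 + 5 - 1) - 3) + 4)**2 = ((44 - 3) + 4)**2 = (41 + 4)**2 = 45**2 = 2025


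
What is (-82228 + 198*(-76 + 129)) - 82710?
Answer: -154444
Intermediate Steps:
(-82228 + 198*(-76 + 129)) - 82710 = (-82228 + 198*53) - 82710 = (-82228 + 10494) - 82710 = -71734 - 82710 = -154444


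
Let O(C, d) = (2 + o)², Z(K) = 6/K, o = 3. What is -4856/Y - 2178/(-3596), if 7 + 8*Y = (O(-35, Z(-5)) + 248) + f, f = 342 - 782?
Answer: 1207555/5394 ≈ 223.87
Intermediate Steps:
f = -440
O(C, d) = 25 (O(C, d) = (2 + 3)² = 5² = 25)
Y = -87/4 (Y = -7/8 + ((25 + 248) - 440)/8 = -7/8 + (273 - 440)/8 = -7/8 + (⅛)*(-167) = -7/8 - 167/8 = -87/4 ≈ -21.750)
-4856/Y - 2178/(-3596) = -4856/(-87/4) - 2178/(-3596) = -4856*(-4/87) - 2178*(-1/3596) = 19424/87 + 1089/1798 = 1207555/5394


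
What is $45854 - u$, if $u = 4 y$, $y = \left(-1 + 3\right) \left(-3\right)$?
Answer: $45878$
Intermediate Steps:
$y = -6$ ($y = 2 \left(-3\right) = -6$)
$u = -24$ ($u = 4 \left(-6\right) = -24$)
$45854 - u = 45854 - -24 = 45854 + 24 = 45878$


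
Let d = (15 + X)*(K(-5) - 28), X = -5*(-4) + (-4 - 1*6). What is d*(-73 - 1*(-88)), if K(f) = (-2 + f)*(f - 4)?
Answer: 13125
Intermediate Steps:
X = 10 (X = 20 + (-4 - 6) = 20 - 10 = 10)
K(f) = (-4 + f)*(-2 + f) (K(f) = (-2 + f)*(-4 + f) = (-4 + f)*(-2 + f))
d = 875 (d = (15 + 10)*((8 + (-5)² - 6*(-5)) - 28) = 25*((8 + 25 + 30) - 28) = 25*(63 - 28) = 25*35 = 875)
d*(-73 - 1*(-88)) = 875*(-73 - 1*(-88)) = 875*(-73 + 88) = 875*15 = 13125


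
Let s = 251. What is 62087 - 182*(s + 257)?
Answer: -30369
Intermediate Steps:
62087 - 182*(s + 257) = 62087 - 182*(251 + 257) = 62087 - 182*508 = 62087 - 92456 = -30369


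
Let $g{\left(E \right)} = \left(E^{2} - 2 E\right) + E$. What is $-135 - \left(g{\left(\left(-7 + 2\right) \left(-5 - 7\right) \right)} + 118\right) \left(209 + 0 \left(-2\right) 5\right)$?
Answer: $-764657$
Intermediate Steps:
$g{\left(E \right)} = E^{2} - E$
$-135 - \left(g{\left(\left(-7 + 2\right) \left(-5 - 7\right) \right)} + 118\right) \left(209 + 0 \left(-2\right) 5\right) = -135 - \left(\left(-7 + 2\right) \left(-5 - 7\right) \left(-1 + \left(-7 + 2\right) \left(-5 - 7\right)\right) + 118\right) \left(209 + 0 \left(-2\right) 5\right) = -135 - \left(- 5 \left(-5 - 7\right) \left(-1 - 5 \left(-5 - 7\right)\right) + 118\right) \left(209 + 0 \cdot 5\right) = -135 - \left(- 5 \left(-5 - 7\right) \left(-1 - 5 \left(-5 - 7\right)\right) + 118\right) \left(209 + 0\right) = -135 - \left(\left(-5\right) \left(-12\right) \left(-1 - -60\right) + 118\right) 209 = -135 - \left(60 \left(-1 + 60\right) + 118\right) 209 = -135 - \left(60 \cdot 59 + 118\right) 209 = -135 - \left(3540 + 118\right) 209 = -135 - 3658 \cdot 209 = -135 - 764522 = -764657$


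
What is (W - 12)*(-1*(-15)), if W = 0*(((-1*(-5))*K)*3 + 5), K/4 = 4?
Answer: -180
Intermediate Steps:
K = 16 (K = 4*4 = 16)
W = 0 (W = 0*((-1*(-5)*16)*3 + 5) = 0*((5*16)*3 + 5) = 0*(80*3 + 5) = 0*(240 + 5) = 0*245 = 0)
(W - 12)*(-1*(-15)) = (0 - 12)*(-1*(-15)) = -12*15 = -180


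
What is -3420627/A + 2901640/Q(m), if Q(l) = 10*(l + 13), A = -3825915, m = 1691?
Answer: 92997629039/543279930 ≈ 171.18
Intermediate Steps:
Q(l) = 130 + 10*l (Q(l) = 10*(13 + l) = 130 + 10*l)
-3420627/A + 2901640/Q(m) = -3420627/(-3825915) + 2901640/(130 + 10*1691) = -3420627*(-1/3825915) + 2901640/(130 + 16910) = 1140209/1275305 + 2901640/17040 = 1140209/1275305 + 2901640*(1/17040) = 1140209/1275305 + 72541/426 = 92997629039/543279930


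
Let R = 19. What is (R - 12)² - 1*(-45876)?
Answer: 45925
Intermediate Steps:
(R - 12)² - 1*(-45876) = (19 - 12)² - 1*(-45876) = 7² + 45876 = 49 + 45876 = 45925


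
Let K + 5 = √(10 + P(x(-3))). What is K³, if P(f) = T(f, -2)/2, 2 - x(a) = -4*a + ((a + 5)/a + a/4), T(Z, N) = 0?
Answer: -275 + 85*√10 ≈ -6.2064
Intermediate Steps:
x(a) = 2 + 15*a/4 - (5 + a)/a (x(a) = 2 - (-4*a + ((a + 5)/a + a/4)) = 2 - (-4*a + ((5 + a)/a + a*(¼))) = 2 - (-4*a + ((5 + a)/a + a/4)) = 2 - (-4*a + (a/4 + (5 + a)/a)) = 2 - (-15*a/4 + (5 + a)/a) = 2 + (15*a/4 - (5 + a)/a) = 2 + 15*a/4 - (5 + a)/a)
P(f) = 0 (P(f) = 0/2 = 0*(½) = 0)
K = -5 + √10 (K = -5 + √(10 + 0) = -5 + √10 ≈ -1.8377)
K³ = (-5 + √10)³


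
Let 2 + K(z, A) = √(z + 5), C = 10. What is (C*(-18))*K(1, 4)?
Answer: 360 - 180*√6 ≈ -80.908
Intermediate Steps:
K(z, A) = -2 + √(5 + z) (K(z, A) = -2 + √(z + 5) = -2 + √(5 + z))
(C*(-18))*K(1, 4) = (10*(-18))*(-2 + √(5 + 1)) = -180*(-2 + √6) = 360 - 180*√6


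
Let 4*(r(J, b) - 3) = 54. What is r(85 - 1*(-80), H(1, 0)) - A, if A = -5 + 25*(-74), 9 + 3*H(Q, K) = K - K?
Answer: 3743/2 ≈ 1871.5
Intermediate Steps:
H(Q, K) = -3 (H(Q, K) = -3 + (K - K)/3 = -3 + (⅓)*0 = -3 + 0 = -3)
A = -1855 (A = -5 - 1850 = -1855)
r(J, b) = 33/2 (r(J, b) = 3 + (¼)*54 = 3 + 27/2 = 33/2)
r(85 - 1*(-80), H(1, 0)) - A = 33/2 - 1*(-1855) = 33/2 + 1855 = 3743/2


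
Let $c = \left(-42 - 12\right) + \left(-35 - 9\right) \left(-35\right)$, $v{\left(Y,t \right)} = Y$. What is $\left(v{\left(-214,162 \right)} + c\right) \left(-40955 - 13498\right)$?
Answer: $-69264216$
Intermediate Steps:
$c = 1486$ ($c = \left(-42 - 12\right) - -1540 = -54 + 1540 = 1486$)
$\left(v{\left(-214,162 \right)} + c\right) \left(-40955 - 13498\right) = \left(-214 + 1486\right) \left(-40955 - 13498\right) = 1272 \left(-54453\right) = -69264216$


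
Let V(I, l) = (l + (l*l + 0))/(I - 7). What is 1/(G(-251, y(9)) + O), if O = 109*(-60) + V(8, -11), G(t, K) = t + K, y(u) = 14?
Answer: -1/6667 ≈ -0.00014999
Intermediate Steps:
G(t, K) = K + t
V(I, l) = (l + l**2)/(-7 + I) (V(I, l) = (l + (l**2 + 0))/(-7 + I) = (l + l**2)/(-7 + I))
O = -6430 (O = 109*(-60) - 11*(1 - 11)/(-7 + 8) = -6540 - 11*(-10)/1 = -6540 - 11*1*(-10) = -6540 + 110 = -6430)
1/(G(-251, y(9)) + O) = 1/((14 - 251) - 6430) = 1/(-237 - 6430) = 1/(-6667) = -1/6667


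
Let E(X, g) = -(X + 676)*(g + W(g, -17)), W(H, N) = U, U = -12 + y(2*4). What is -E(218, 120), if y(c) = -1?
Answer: 95658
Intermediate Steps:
U = -13 (U = -12 - 1 = -13)
W(H, N) = -13
E(X, g) = -(-13 + g)*(676 + X) (E(X, g) = -(X + 676)*(g - 13) = -(676 + X)*(-13 + g) = -(-13 + g)*(676 + X))
-E(218, 120) = -(8788 - 676*120 + 13*218 - 1*218*120) = -(8788 - 81120 + 2834 - 26160) = -1*(-95658) = 95658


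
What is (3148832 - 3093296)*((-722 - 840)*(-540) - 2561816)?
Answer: -95429508096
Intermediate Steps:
(3148832 - 3093296)*((-722 - 840)*(-540) - 2561816) = 55536*(-1562*(-540) - 2561816) = 55536*(843480 - 2561816) = 55536*(-1718336) = -95429508096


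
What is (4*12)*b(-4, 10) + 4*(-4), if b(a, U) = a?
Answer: -208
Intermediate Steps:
(4*12)*b(-4, 10) + 4*(-4) = (4*12)*(-4) + 4*(-4) = 48*(-4) - 16 = -192 - 16 = -208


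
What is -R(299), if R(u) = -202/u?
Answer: 202/299 ≈ 0.67558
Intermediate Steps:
-R(299) = -(-202)/299 = -1*(-202/299) = 202/299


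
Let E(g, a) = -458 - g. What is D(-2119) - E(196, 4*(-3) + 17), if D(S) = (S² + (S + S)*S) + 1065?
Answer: 13472202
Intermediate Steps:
D(S) = 1065 + 3*S² (D(S) = (S² + (2*S)*S) + 1065 = (S² + 2*S²) + 1065 = 3*S² + 1065 = 1065 + 3*S²)
D(-2119) - E(196, 4*(-3) + 17) = (1065 + 3*(-2119)²) - (-458 - 1*196) = (1065 + 3*4490161) - (-458 - 196) = (1065 + 13470483) - 1*(-654) = 13471548 + 654 = 13472202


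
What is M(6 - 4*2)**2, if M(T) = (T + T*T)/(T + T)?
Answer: 1/4 ≈ 0.25000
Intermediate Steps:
M(T) = (T + T**2)/(2*T) (M(T) = (T + T**2)/((2*T)) = (T + T**2)*(1/(2*T)) = (T + T**2)/(2*T))
M(6 - 4*2)**2 = (1/2 + (6 - 4*2)/2)**2 = (1/2 + (6 - 8)/2)**2 = (1/2 + (1/2)*(-2))**2 = (1/2 - 1)**2 = (-1/2)**2 = 1/4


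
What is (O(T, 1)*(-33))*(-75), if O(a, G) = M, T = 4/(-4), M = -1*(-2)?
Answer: 4950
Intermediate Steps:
M = 2
T = -1 (T = 4*(-¼) = -1)
O(a, G) = 2
(O(T, 1)*(-33))*(-75) = (2*(-33))*(-75) = -66*(-75) = 4950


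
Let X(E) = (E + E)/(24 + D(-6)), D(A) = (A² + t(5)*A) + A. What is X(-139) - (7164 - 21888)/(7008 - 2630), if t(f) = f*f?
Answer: 657647/105072 ≈ 6.2590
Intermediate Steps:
t(f) = f²
D(A) = A² + 26*A (D(A) = (A² + 5²*A) + A = (A² + 25*A) + A = A² + 26*A)
X(E) = -E/48 (X(E) = (E + E)/(24 - 6*(26 - 6)) = (2*E)/(24 - 6*20) = (2*E)/(24 - 120) = (2*E)/(-96) = (2*E)*(-1/96) = -E/48)
X(-139) - (7164 - 21888)/(7008 - 2630) = -1/48*(-139) - (7164 - 21888)/(7008 - 2630) = 139/48 - (-14724)/4378 = 139/48 - 1*(-7362/2189) = 139/48 + 7362/2189 = 657647/105072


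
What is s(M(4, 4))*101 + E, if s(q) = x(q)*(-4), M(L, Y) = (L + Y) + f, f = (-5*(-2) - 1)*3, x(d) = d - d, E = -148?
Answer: -148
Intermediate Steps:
x(d) = 0
f = 27 (f = (10 - 1)*3 = 9*3 = 27)
M(L, Y) = 27 + L + Y (M(L, Y) = (L + Y) + 27 = 27 + L + Y)
s(q) = 0 (s(q) = 0*(-4) = 0)
s(M(4, 4))*101 + E = 0*101 - 148 = 0 - 148 = -148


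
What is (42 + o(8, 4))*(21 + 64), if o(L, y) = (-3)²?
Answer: 4335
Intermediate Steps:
o(L, y) = 9
(42 + o(8, 4))*(21 + 64) = (42 + 9)*(21 + 64) = 51*85 = 4335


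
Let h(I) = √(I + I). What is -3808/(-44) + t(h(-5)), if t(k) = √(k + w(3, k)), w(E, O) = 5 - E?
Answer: 952/11 + √(2 + I*√10) ≈ 88.24 + 0.93318*I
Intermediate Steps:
h(I) = √2*√I (h(I) = √(2*I) = √2*√I)
t(k) = √(2 + k) (t(k) = √(k + (5 - 1*3)) = √(k + (5 - 3)) = √(k + 2) = √(2 + k))
-3808/(-44) + t(h(-5)) = -3808/(-44) + √(2 + √2*√(-5)) = -3808*(-1)/44 + √(2 + √2*(I*√5)) = -28*(-34/11) + √(2 + I*√10) = 952/11 + √(2 + I*√10)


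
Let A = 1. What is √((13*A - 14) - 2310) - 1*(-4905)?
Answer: 4905 + I*√2311 ≈ 4905.0 + 48.073*I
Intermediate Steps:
√((13*A - 14) - 2310) - 1*(-4905) = √((13*1 - 14) - 2310) - 1*(-4905) = √((13 - 14) - 2310) + 4905 = √(-1 - 2310) + 4905 = √(-2311) + 4905 = I*√2311 + 4905 = 4905 + I*√2311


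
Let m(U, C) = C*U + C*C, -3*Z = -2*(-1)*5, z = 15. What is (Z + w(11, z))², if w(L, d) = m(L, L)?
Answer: 512656/9 ≈ 56962.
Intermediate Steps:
Z = -10/3 (Z = -(-2*(-1))*5/3 = -2*5/3 = -⅓*10 = -10/3 ≈ -3.3333)
m(U, C) = C² + C*U (m(U, C) = C*U + C² = C² + C*U)
w(L, d) = 2*L² (w(L, d) = L*(L + L) = L*(2*L) = 2*L²)
(Z + w(11, z))² = (-10/3 + 2*11²)² = (-10/3 + 2*121)² = (-10/3 + 242)² = (716/3)² = 512656/9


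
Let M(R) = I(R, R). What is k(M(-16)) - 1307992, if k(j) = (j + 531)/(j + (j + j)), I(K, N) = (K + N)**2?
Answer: -4018149869/3072 ≈ -1.3080e+6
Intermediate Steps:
M(R) = 4*R**2 (M(R) = (R + R)**2 = (2*R)**2 = 4*R**2)
k(j) = (531 + j)/(3*j) (k(j) = (531 + j)/(j + 2*j) = (531 + j)/((3*j)) = (531 + j)*(1/(3*j)) = (531 + j)/(3*j))
k(M(-16)) - 1307992 = (531 + 4*(-16)**2)/(3*((4*(-16)**2))) - 1307992 = (531 + 4*256)/(3*((4*256))) - 1307992 = (1/3)*(531 + 1024)/1024 - 1307992 = (1/3)*(1/1024)*1555 - 1307992 = 1555/3072 - 1307992 = -4018149869/3072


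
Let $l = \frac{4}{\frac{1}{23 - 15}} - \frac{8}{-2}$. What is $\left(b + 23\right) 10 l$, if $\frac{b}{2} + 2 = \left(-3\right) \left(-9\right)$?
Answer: $26280$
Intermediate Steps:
$b = 50$ ($b = -4 + 2 \left(\left(-3\right) \left(-9\right)\right) = -4 + 2 \cdot 27 = -4 + 54 = 50$)
$l = 36$ ($l = \frac{4}{\frac{1}{8}} - -4 = 4 \frac{1}{\frac{1}{8}} + 4 = 4 \cdot 8 + 4 = 32 + 4 = 36$)
$\left(b + 23\right) 10 l = \left(50 + 23\right) 10 \cdot 36 = 73 \cdot 10 \cdot 36 = 730 \cdot 36 = 26280$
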